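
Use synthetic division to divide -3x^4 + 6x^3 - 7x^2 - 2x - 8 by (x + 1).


Synthetic division with c = -1. Coefficients: -3, 6, -7, -2, -8
Bring down -3.
  -3 * -1 = 3; 3 + 6 = 9
  9 * -1 = -9; -9 - 7 = -16
  -16 * -1 = 16; 16 - 2 = 14
  14 * -1 = -14; -14 - 8 = -22
Quotient: -3x^3 + 9x^2 - 16x + 14, Remainder: -22


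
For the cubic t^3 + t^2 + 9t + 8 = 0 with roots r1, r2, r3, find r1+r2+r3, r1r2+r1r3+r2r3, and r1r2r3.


Monic cubic t^3+bt^2+ct+d=0: sum=-b, pairwise sum=c, product=-d.
b=1, c=9, d=8
r1+r2+r3 = -1
r1r2+r1r3+r2r3 = 9
r1r2r3 = -8


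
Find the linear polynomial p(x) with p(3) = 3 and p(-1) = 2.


p(x) = mx + b. Using p(3)=3, p(-1)=2:
m = (3 - 2)/(3 + 1) = 1/4 = 1/4
b = 3 - m*(3) = 3 - 3/4 = 9/4
p(x) = (1/4)x + (9/4)


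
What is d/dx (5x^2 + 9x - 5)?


Apply the power rule term by term:
  d/dx(5x^2) = 10x
  d/dx(9x) = 9
  d/dx(-5) = 0
p'(x) = 10x + 9


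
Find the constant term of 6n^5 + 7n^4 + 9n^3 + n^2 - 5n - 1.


Read off the constant term: -1


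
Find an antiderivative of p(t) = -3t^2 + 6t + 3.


Reverse power rule on each term:
  ∫ -3t^2 dt = -t^3
  ∫ 6t dt = 3t^2
  ∫ 3 dt = 3t
F(t) = -t^3 + 3t^2 + 3t + C


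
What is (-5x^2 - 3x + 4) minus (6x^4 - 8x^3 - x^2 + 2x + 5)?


Distribute the minus sign:
  (-5x^2 - 3x + 4)
- (6x^4 - 8x^3 - x^2 + 2x + 5)
Negate second polynomial: -6x^4 + 8x^3 + x^2 - 2x - 5
Add: -6x^4 + 8x^3 - 4x^2 - 5x - 1


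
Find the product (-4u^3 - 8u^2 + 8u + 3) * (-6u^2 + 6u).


Distribute each term of the first polynomial:
  (-4u^3)(-6u^2 + 6u) = 24u^5 - 24u^4
  (-8u^2)(-6u^2 + 6u) = 48u^4 - 48u^3
  (8u)(-6u^2 + 6u) = -48u^3 + 48u^2
  (3)(-6u^2 + 6u) = -18u^2 + 18u
Sum: 24u^5 + 24u^4 - 96u^3 + 30u^2 + 18u


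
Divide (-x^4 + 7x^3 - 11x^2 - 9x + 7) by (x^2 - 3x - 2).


(-x^4 + 7x^3 - 11x^2 - 9x + 7) / (x^2 - 3x - 2)
Step 1: -x^2 * (x^2 - 3x - 2) = -x^4 + 3x^3 + 2x^2; subtract.
Step 2: 4x * (x^2 - 3x - 2) = 4x^3 - 12x^2 - 8x; subtract.
Step 3: -1 * (x^2 - 3x - 2) = -x^2 + 3x + 2; subtract.
Quotient: -x^2 + 4x - 1, Remainder: -4x + 5


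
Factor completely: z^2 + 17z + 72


Roots satisfy r1 + r2 = -b/a = -17 and r1*r2 = c/a = 72.
So r1 = -8, r2 = -9.
z^2 + 17z + 72 = (z - r1)(z - r2) = (z + 8)(z + 9)


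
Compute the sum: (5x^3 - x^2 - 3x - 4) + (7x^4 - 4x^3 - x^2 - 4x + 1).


Align terms by degree and add:
  5x^3 - x^2 - 3x - 4
+ 7x^4 - 4x^3 - x^2 - 4x + 1
= 7x^4 + x^3 - 2x^2 - 7x - 3


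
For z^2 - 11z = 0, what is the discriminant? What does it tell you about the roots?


D = b^2 - 4ac = (-11)^2 - 4(1)(0) = 121 = 121
Since D > 0: two distinct rational roots


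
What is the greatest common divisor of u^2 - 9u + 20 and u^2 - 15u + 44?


Factor each:
  u^2 - 9u + 20 = (u - 4)(u - 5)
  u^2 - 15u + 44 = (u - 4)(u - 11)
Common monic factor: u - 4


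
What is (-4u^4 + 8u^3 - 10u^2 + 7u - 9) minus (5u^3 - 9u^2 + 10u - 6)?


Distribute the minus sign:
  (-4u^4 + 8u^3 - 10u^2 + 7u - 9)
- (5u^3 - 9u^2 + 10u - 6)
Negate second polynomial: -5u^3 + 9u^2 - 10u + 6
Add: -4u^4 + 3u^3 - u^2 - 3u - 3


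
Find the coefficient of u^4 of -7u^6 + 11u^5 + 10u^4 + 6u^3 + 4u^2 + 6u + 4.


Read off the coefficient of u^4: 10


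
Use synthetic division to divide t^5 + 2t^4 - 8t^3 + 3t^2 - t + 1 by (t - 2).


Synthetic division with c = 2. Coefficients: 1, 2, -8, 3, -1, 1
Bring down 1.
  1 * 2 = 2; 2 + 2 = 4
  4 * 2 = 8; 8 - 8 = 0
  0 * 2 = 0; 0 + 3 = 3
  3 * 2 = 6; 6 - 1 = 5
  5 * 2 = 10; 10 + 1 = 11
Quotient: t^4 + 4t^3 + 3t + 5, Remainder: 11


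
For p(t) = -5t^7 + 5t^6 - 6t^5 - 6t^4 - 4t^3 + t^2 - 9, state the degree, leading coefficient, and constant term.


Highest power of t is 7, with coefficient -5. Constant term is -9.
Degree = 7, leading coefficient = -5, constant term = -9


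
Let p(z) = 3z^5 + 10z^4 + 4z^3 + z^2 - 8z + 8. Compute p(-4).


Using direct substitution:
  3 * (-4)^5 = -3072
  10 * (-4)^4 = 2560
  4 * (-4)^3 = -256
  1 * (-4)^2 = 16
  -8 * (-4)^1 = 32
  constant: 8
Sum = -3072 + 2560 - 256 + 16 + 32 + 8 = -712


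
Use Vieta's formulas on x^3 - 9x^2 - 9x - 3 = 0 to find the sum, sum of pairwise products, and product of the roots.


Monic cubic x^3+bx^2+cx+d=0: sum=-b, pairwise sum=c, product=-d.
b=-9, c=-9, d=-3
r1+r2+r3 = 9
r1r2+r1r3+r2r3 = -9
r1r2r3 = 3


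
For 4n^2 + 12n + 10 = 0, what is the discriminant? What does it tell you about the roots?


D = b^2 - 4ac = (12)^2 - 4(4)(10) = 144 - 160 = -16
Since D < 0: two complex conjugate roots (no real roots)


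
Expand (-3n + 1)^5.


Expand (-3n + 1)^5 by repeated multiplication:
  (-3n + 1)^2 = 9n^2 - 6n + 1
  (-3n + 1)^3 = -27n^3 + 27n^2 - 9n + 1
  (-3n + 1)^4 = 81n^4 - 108n^3 + 54n^2 - 12n + 1
= -243n^5 + 405n^4 - 270n^3 + 90n^2 - 15n + 1


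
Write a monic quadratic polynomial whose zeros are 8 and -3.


p(x) = (x - 8)(x + 3)
Expand: x^2 - 5x - 24


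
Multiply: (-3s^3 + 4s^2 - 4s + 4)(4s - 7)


Distribute each term of the first polynomial:
  (-3s^3)(4s - 7) = -12s^4 + 21s^3
  (4s^2)(4s - 7) = 16s^3 - 28s^2
  (-4s)(4s - 7) = -16s^2 + 28s
  (4)(4s - 7) = 16s - 28
Sum: -12s^4 + 37s^3 - 44s^2 + 44s - 28


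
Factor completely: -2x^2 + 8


Roots satisfy r1 + r2 = -b/a = 0 and r1*r2 = c/a = -4.
So r1 = 2, r2 = -2.
-2x^2 + 8 = -2(x - r1)(x - r2) = -2(x - 2)(x + 2)


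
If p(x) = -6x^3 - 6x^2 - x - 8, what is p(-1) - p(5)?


p(-1) = -7
p(5) = -913
p(-1) - p(5) = -7 + 913 = 906


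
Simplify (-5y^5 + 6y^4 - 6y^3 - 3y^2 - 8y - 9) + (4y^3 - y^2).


Align terms by degree and add:
  -5y^5 + 6y^4 - 6y^3 - 3y^2 - 8y - 9
+ 4y^3 - y^2
= -5y^5 + 6y^4 - 2y^3 - 4y^2 - 8y - 9


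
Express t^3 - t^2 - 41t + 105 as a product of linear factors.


Try integer roots (divisors of 105). t=-7: p(-7)=0.
Divide out (t + 7): quotient is t^2 - 8t + 15.
Factor the quadratic: (t - 3)(t - 5)
Result: (t + 7)(t - 3)(t - 5)


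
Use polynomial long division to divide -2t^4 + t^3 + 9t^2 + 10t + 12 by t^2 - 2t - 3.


(-2t^4 + t^3 + 9t^2 + 10t + 12) / (t^2 - 2t - 3)
Step 1: -2t^2 * (t^2 - 2t - 3) = -2t^4 + 4t^3 + 6t^2; subtract.
Step 2: -3t * (t^2 - 2t - 3) = -3t^3 + 6t^2 + 9t; subtract.
Step 3: -3 * (t^2 - 2t - 3) = -3t^2 + 6t + 9; subtract.
Quotient: -2t^2 - 3t - 3, Remainder: -5t + 3


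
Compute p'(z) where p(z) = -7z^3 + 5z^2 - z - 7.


Apply the power rule term by term:
  d/dz(-7z^3) = -21z^2
  d/dz(5z^2) = 10z
  d/dz(-z) = -1
  d/dz(-7) = 0
p'(z) = -21z^2 + 10z - 1


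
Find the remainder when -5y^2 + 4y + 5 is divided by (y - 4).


By the Remainder Theorem, the remainder equals p(4):
  -5*(4)^2 = -80
  4*(4)^1 = 16
  constant: 5
Sum: -80 + 16 + 5 = -59


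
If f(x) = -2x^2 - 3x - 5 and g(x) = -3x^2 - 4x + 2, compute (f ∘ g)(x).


Substitute g(x) into f:
f(g(x)) = -2*(-3x^2 - 4x + 2)^2 + (-3)*(-3x^2 - 4x + 2) + (-5)
(-3x^2 - 4x + 2)^2 = 9x^4 + 24x^3 + 4x^2 - 16x + 4
Expand and combine: -18x^4 - 48x^3 + x^2 + 44x - 19


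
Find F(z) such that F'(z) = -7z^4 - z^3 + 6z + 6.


Reverse power rule on each term:
  ∫ -7z^4 dz = -(7/5)z^5
  ∫ -z^3 dz = -(1/4)z^4
  ∫ 6z dz = 3z^2
  ∫ 6 dz = 6z
F(z) = -(7/5)z^5 - (1/4)z^4 + 3z^2 + 6z + C


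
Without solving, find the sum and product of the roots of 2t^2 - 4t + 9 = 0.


For at^2+bt+c=0: sum = -b/a, product = c/a.
a=2, b=-4, c=9
Sum = -(-4)/2 = 2
Product = (9)/2 = 9/2


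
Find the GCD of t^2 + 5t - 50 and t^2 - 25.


Factor each:
  t^2 + 5t - 50 = (t - 5)(t + 10)
  t^2 - 25 = (t - 5)(t + 5)
Common monic factor: t - 5


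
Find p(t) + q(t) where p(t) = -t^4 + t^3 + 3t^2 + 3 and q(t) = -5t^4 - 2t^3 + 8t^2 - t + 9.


Align terms by degree and add:
  -t^4 + t^3 + 3t^2 + 3
  -5t^4 - 2t^3 + 8t^2 - t + 9
= -6t^4 - t^3 + 11t^2 - t + 12


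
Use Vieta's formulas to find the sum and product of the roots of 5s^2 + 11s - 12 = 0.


For as^2+bs+c=0: sum = -b/a, product = c/a.
a=5, b=11, c=-12
Sum = -(11)/5 = -11/5
Product = (-12)/5 = -12/5


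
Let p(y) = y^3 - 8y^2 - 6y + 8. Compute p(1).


Using direct substitution:
  1 * (1)^3 = 1
  -8 * (1)^2 = -8
  -6 * (1)^1 = -6
  constant: 8
Sum = 1 - 8 - 6 + 8 = -5


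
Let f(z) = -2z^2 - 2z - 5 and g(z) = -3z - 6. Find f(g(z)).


Substitute g(z) into f:
f(g(z)) = -2*(-3z - 6)^2 + (-2)*(-3z - 6) + (-5)
(-3z - 6)^2 = 9z^2 + 36z + 36
Expand and combine: -18z^2 - 66z - 65


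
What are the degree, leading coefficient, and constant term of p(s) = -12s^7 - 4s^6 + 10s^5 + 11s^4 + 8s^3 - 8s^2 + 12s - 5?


Highest power of s is 7, with coefficient -12. Constant term is -5.
Degree = 7, leading coefficient = -12, constant term = -5


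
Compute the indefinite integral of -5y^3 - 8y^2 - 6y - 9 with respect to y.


Reverse power rule on each term:
  ∫ -5y^3 dy = -(5/4)y^4
  ∫ -8y^2 dy = -(8/3)y^3
  ∫ -6y dy = -3y^2
  ∫ -9 dy = -9y
F(y) = -(5/4)y^4 - (8/3)y^3 - 3y^2 - 9y + C


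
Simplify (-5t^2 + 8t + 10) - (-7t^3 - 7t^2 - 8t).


Distribute the minus sign:
  (-5t^2 + 8t + 10)
- (-7t^3 - 7t^2 - 8t)
Negate second polynomial: 7t^3 + 7t^2 + 8t
Add: 7t^3 + 2t^2 + 16t + 10


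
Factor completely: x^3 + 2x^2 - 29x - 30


Try integer roots (divisors of -30). x=-1: p(-1)=0.
Divide out (x + 1): quotient is x^2 + x - 30.
Factor the quadratic: (x - 5)(x + 6)
Result: (x + 1)(x - 5)(x + 6)


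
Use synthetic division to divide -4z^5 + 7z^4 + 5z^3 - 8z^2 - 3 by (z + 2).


Synthetic division with c = -2. Coefficients: -4, 7, 5, -8, 0, -3
Bring down -4.
  -4 * -2 = 8; 8 + 7 = 15
  15 * -2 = -30; -30 + 5 = -25
  -25 * -2 = 50; 50 - 8 = 42
  42 * -2 = -84; -84 + 0 = -84
  -84 * -2 = 168; 168 - 3 = 165
Quotient: -4z^4 + 15z^3 - 25z^2 + 42z - 84, Remainder: 165


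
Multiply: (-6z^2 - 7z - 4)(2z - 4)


Distribute each term of the first polynomial:
  (-6z^2)(2z - 4) = -12z^3 + 24z^2
  (-7z)(2z - 4) = -14z^2 + 28z
  (-4)(2z - 4) = -8z + 16
Sum: -12z^3 + 10z^2 + 20z + 16


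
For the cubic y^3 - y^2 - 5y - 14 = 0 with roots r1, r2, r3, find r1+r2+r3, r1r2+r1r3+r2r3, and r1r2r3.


Monic cubic y^3+by^2+cy+d=0: sum=-b, pairwise sum=c, product=-d.
b=-1, c=-5, d=-14
r1+r2+r3 = 1
r1r2+r1r3+r2r3 = -5
r1r2r3 = 14


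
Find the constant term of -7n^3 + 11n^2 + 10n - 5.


Read off the constant term: -5


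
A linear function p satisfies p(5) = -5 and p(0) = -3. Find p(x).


p(x) = mx + b. Using p(5)=-5, p(0)=-3:
m = (-5 + 3)/(5) = -2/5 = -2/5
b = -5 - m*(5) = -5 + 2 = -3
p(x) = -(2/5)x - 3


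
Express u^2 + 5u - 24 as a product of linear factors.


Roots satisfy r1 + r2 = -b/a = -5 and r1*r2 = c/a = -24.
So r1 = 3, r2 = -8.
u^2 + 5u - 24 = (u - r1)(u - r2) = (u - 3)(u + 8)


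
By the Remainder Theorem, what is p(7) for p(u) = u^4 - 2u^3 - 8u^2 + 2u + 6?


By the Remainder Theorem, the remainder equals p(7):
  1*(7)^4 = 2401
  -2*(7)^3 = -686
  -8*(7)^2 = -392
  2*(7)^1 = 14
  constant: 6
Sum: 2401 - 686 - 392 + 14 + 6 = 1343


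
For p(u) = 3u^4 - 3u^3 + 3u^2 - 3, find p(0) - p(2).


p(0) = -3
p(2) = 33
p(0) - p(2) = -3 - 33 = -36


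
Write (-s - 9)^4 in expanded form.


Expand (-s - 9)^4 by repeated multiplication:
  (-s - 9)^2 = s^2 + 18s + 81
  (-s - 9)^3 = -s^3 - 27s^2 - 243s - 729
= s^4 + 36s^3 + 486s^2 + 2916s + 6561


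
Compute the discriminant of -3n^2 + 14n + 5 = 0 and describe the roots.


D = b^2 - 4ac = (14)^2 - 4(-3)(5) = 196 + 60 = 256
Since D > 0: two distinct rational roots


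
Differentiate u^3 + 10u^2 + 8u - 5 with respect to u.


Apply the power rule term by term:
  d/du(u^3) = 3u^2
  d/du(10u^2) = 20u
  d/du(8u) = 8
  d/du(-5) = 0
p'(u) = 3u^2 + 20u + 8


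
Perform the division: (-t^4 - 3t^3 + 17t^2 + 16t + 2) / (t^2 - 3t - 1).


(-t^4 - 3t^3 + 17t^2 + 16t + 2) / (t^2 - 3t - 1)
Step 1: -t^2 * (t^2 - 3t - 1) = -t^4 + 3t^3 + t^2; subtract.
Step 2: -6t * (t^2 - 3t - 1) = -6t^3 + 18t^2 + 6t; subtract.
Step 3: -2 * (t^2 - 3t - 1) = -2t^2 + 6t + 2; subtract.
Quotient: -t^2 - 6t - 2, Remainder: 4t


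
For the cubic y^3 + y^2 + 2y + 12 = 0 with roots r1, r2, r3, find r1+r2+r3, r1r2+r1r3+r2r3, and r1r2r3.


Monic cubic y^3+by^2+cy+d=0: sum=-b, pairwise sum=c, product=-d.
b=1, c=2, d=12
r1+r2+r3 = -1
r1r2+r1r3+r2r3 = 2
r1r2r3 = -12


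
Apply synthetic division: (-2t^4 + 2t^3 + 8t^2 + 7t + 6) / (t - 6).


Synthetic division with c = 6. Coefficients: -2, 2, 8, 7, 6
Bring down -2.
  -2 * 6 = -12; -12 + 2 = -10
  -10 * 6 = -60; -60 + 8 = -52
  -52 * 6 = -312; -312 + 7 = -305
  -305 * 6 = -1830; -1830 + 6 = -1824
Quotient: -2t^3 - 10t^2 - 52t - 305, Remainder: -1824


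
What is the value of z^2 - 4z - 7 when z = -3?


Using direct substitution:
  1 * (-3)^2 = 9
  -4 * (-3)^1 = 12
  constant: -7
Sum = 9 + 12 - 7 = 14


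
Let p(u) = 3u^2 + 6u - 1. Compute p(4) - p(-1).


p(4) = 71
p(-1) = -4
p(4) - p(-1) = 71 + 4 = 75


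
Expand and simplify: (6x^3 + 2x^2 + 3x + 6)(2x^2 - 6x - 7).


Distribute each term of the first polynomial:
  (6x^3)(2x^2 - 6x - 7) = 12x^5 - 36x^4 - 42x^3
  (2x^2)(2x^2 - 6x - 7) = 4x^4 - 12x^3 - 14x^2
  (3x)(2x^2 - 6x - 7) = 6x^3 - 18x^2 - 21x
  (6)(2x^2 - 6x - 7) = 12x^2 - 36x - 42
Sum: 12x^5 - 32x^4 - 48x^3 - 20x^2 - 57x - 42


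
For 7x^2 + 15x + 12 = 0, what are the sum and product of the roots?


For ax^2+bx+c=0: sum = -b/a, product = c/a.
a=7, b=15, c=12
Sum = -(15)/7 = -15/7
Product = (12)/7 = 12/7


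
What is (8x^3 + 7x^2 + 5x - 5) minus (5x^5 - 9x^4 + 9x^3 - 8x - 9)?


Distribute the minus sign:
  (8x^3 + 7x^2 + 5x - 5)
- (5x^5 - 9x^4 + 9x^3 - 8x - 9)
Negate second polynomial: -5x^5 + 9x^4 - 9x^3 + 8x + 9
Add: -5x^5 + 9x^4 - x^3 + 7x^2 + 13x + 4


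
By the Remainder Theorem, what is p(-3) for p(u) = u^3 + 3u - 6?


By the Remainder Theorem, the remainder equals p(-3):
  1*(-3)^3 = -27
  0*(-3)^2 = 0
  3*(-3)^1 = -9
  constant: -6
Sum: -27 + 0 - 9 - 6 = -42


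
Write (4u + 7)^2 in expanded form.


Expand (4u + 7)^2 by repeated multiplication:
= 16u^2 + 56u + 49


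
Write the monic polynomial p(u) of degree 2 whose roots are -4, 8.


p(u) = (u + 4)(u - 8)
Expand: u^2 - 4u - 32


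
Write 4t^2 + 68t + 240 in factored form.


Roots satisfy r1 + r2 = -b/a = -17 and r1*r2 = c/a = 60.
So r1 = -12, r2 = -5.
4t^2 + 68t + 240 = 4(t - r1)(t - r2) = 4(t + 12)(t + 5)


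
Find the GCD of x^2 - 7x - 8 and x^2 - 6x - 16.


Factor each:
  x^2 - 7x - 8 = (x - 8)(x + 1)
  x^2 - 6x - 16 = (x - 8)(x + 2)
Common monic factor: x - 8


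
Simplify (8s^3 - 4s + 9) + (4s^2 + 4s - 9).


Align terms by degree and add:
  8s^3 - 4s + 9
+ 4s^2 + 4s - 9
= 8s^3 + 4s^2


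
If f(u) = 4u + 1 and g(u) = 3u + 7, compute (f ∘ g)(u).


Substitute g(u) into f:
f(g(u)) = 4*(3u + 7) + 1
Expand and combine: 12u + 29


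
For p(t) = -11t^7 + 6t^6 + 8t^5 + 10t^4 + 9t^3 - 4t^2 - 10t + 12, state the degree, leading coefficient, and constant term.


Highest power of t is 7, with coefficient -11. Constant term is 12.
Degree = 7, leading coefficient = -11, constant term = 12


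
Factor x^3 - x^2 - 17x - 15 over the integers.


Try integer roots (divisors of -15). x=-1: p(-1)=0.
Divide out (x + 1): quotient is x^2 - 2x - 15.
Factor the quadratic: (x + 3)(x - 5)
Result: (x + 1)(x + 3)(x - 5)


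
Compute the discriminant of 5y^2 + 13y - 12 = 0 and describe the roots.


D = b^2 - 4ac = (13)^2 - 4(5)(-12) = 169 + 240 = 409
Since D > 0: two distinct irrational roots


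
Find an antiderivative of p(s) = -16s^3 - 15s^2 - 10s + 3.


Reverse power rule on each term:
  ∫ -16s^3 ds = -4s^4
  ∫ -15s^2 ds = -5s^3
  ∫ -10s ds = -5s^2
  ∫ 3 ds = 3s
F(s) = -4s^4 - 5s^3 - 5s^2 + 3s + C


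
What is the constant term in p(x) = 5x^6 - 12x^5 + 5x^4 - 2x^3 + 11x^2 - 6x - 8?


Read off the constant term: -8


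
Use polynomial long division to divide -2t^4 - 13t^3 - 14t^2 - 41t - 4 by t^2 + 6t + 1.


(-2t^4 - 13t^3 - 14t^2 - 41t - 4) / (t^2 + 6t + 1)
Step 1: -2t^2 * (t^2 + 6t + 1) = -2t^4 - 12t^3 - 2t^2; subtract.
Step 2: -t * (t^2 + 6t + 1) = -t^3 - 6t^2 - t; subtract.
Step 3: -6 * (t^2 + 6t + 1) = -6t^2 - 36t - 6; subtract.
Quotient: -2t^2 - t - 6, Remainder: -4t + 2


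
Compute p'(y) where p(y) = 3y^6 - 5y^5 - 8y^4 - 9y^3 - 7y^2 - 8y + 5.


Apply the power rule term by term:
  d/dy(3y^6) = 18y^5
  d/dy(-5y^5) = -25y^4
  d/dy(-8y^4) = -32y^3
  d/dy(-9y^3) = -27y^2
  d/dy(-7y^2) = -14y
  d/dy(-8y) = -8
  d/dy(5) = 0
p'(y) = 18y^5 - 25y^4 - 32y^3 - 27y^2 - 14y - 8


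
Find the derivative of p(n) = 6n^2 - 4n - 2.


Apply the power rule term by term:
  d/dn(6n^2) = 12n
  d/dn(-4n) = -4
  d/dn(-2) = 0
p'(n) = 12n - 4


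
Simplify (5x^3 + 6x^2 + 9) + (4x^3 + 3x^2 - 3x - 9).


Align terms by degree and add:
  5x^3 + 6x^2 + 9
+ 4x^3 + 3x^2 - 3x - 9
= 9x^3 + 9x^2 - 3x


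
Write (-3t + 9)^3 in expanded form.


Expand (-3t + 9)^3 by repeated multiplication:
  (-3t + 9)^2 = 9t^2 - 54t + 81
= -27t^3 + 243t^2 - 729t + 729


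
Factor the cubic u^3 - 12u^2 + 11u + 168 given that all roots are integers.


Try integer roots (divisors of 168). u=8: p(8)=0.
Divide out (u - 8): quotient is u^2 - 4u - 21.
Factor the quadratic: (u - 7)(u + 3)
Result: (u - 8)(u - 7)(u + 3)


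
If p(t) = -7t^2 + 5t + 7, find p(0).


Using direct substitution:
  -7 * (0)^2 = 0
  5 * (0)^1 = 0
  constant: 7
Sum = 0 + 0 + 7 = 7


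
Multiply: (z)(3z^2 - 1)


Distribute each term of the first polynomial:
  (z)(3z^2 - 1) = 3z^3 - z
Sum: 3z^3 - z


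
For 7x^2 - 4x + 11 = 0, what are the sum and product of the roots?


For ax^2+bx+c=0: sum = -b/a, product = c/a.
a=7, b=-4, c=11
Sum = -(-4)/7 = 4/7
Product = (11)/7 = 11/7


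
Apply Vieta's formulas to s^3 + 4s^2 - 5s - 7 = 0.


Monic cubic s^3+bs^2+cs+d=0: sum=-b, pairwise sum=c, product=-d.
b=4, c=-5, d=-7
r1+r2+r3 = -4
r1r2+r1r3+r2r3 = -5
r1r2r3 = 7


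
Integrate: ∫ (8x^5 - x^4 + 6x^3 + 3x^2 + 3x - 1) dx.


Reverse power rule on each term:
  ∫ 8x^5 dx = (4/3)x^6
  ∫ -x^4 dx = -(1/5)x^5
  ∫ 6x^3 dx = (3/2)x^4
  ∫ 3x^2 dx = x^3
  ∫ 3x dx = (3/2)x^2
  ∫ -1 dx = -x
F(x) = (4/3)x^6 - (1/5)x^5 + (3/2)x^4 + x^3 + (3/2)x^2 - x + C


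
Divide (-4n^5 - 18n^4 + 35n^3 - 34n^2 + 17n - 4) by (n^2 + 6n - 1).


(-4n^5 - 18n^4 + 35n^3 - 34n^2 + 17n - 4) / (n^2 + 6n - 1)
Step 1: -4n^3 * (n^2 + 6n - 1) = -4n^5 - 24n^4 + 4n^3; subtract.
Step 2: 6n^2 * (n^2 + 6n - 1) = 6n^4 + 36n^3 - 6n^2; subtract.
Step 3: -5n * (n^2 + 6n - 1) = -5n^3 - 30n^2 + 5n; subtract.
Step 4: 2 * (n^2 + 6n - 1) = 2n^2 + 12n - 2; subtract.
Quotient: -4n^3 + 6n^2 - 5n + 2, Remainder: -2


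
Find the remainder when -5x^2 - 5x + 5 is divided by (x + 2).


By the Remainder Theorem, the remainder equals p(-2):
  -5*(-2)^2 = -20
  -5*(-2)^1 = 10
  constant: 5
Sum: -20 + 10 + 5 = -5


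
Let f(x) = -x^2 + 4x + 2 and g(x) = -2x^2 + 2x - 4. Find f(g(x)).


Substitute g(x) into f:
f(g(x)) = -1*(-2x^2 + 2x - 4)^2 + 4*(-2x^2 + 2x - 4) + 2
(-2x^2 + 2x - 4)^2 = 4x^4 - 8x^3 + 20x^2 - 16x + 16
Expand and combine: -4x^4 + 8x^3 - 28x^2 + 24x - 30


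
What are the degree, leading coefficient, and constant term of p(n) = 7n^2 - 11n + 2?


Highest power of n is 2, with coefficient 7. Constant term is 2.
Degree = 2, leading coefficient = 7, constant term = 2


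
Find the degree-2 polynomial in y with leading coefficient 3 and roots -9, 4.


p(y) = 3(y + 9)(y - 4)
Expand: 3y^2 + 15y - 108


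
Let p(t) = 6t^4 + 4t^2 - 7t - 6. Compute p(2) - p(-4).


p(2) = 92
p(-4) = 1622
p(2) - p(-4) = 92 - 1622 = -1530


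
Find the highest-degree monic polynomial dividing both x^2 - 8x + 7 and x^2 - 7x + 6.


Factor each:
  x^2 - 8x + 7 = (x - 1)(x - 7)
  x^2 - 7x + 6 = (x - 1)(x - 6)
Common monic factor: x - 1


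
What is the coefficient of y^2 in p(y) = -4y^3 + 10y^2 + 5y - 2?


Read off the coefficient of y^2: 10


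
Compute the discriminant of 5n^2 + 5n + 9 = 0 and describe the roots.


D = b^2 - 4ac = (5)^2 - 4(5)(9) = 25 - 180 = -155
Since D < 0: two complex conjugate roots (no real roots)


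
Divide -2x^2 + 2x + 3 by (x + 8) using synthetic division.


Synthetic division with c = -8. Coefficients: -2, 2, 3
Bring down -2.
  -2 * -8 = 16; 16 + 2 = 18
  18 * -8 = -144; -144 + 3 = -141
Quotient: -2x + 18, Remainder: -141


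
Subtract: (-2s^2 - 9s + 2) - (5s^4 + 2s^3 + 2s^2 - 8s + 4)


Distribute the minus sign:
  (-2s^2 - 9s + 2)
- (5s^4 + 2s^3 + 2s^2 - 8s + 4)
Negate second polynomial: -5s^4 - 2s^3 - 2s^2 + 8s - 4
Add: -5s^4 - 2s^3 - 4s^2 - s - 2


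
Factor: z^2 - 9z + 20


Roots satisfy r1 + r2 = -b/a = 9 and r1*r2 = c/a = 20.
So r1 = 5, r2 = 4.
z^2 - 9z + 20 = (z - r1)(z - r2) = (z - 5)(z - 4)


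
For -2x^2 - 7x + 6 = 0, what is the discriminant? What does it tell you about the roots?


D = b^2 - 4ac = (-7)^2 - 4(-2)(6) = 49 + 48 = 97
Since D > 0: two distinct irrational roots


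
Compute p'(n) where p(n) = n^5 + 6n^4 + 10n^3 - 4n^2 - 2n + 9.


Apply the power rule term by term:
  d/dn(n^5) = 5n^4
  d/dn(6n^4) = 24n^3
  d/dn(10n^3) = 30n^2
  d/dn(-4n^2) = -8n
  d/dn(-2n) = -2
  d/dn(9) = 0
p'(n) = 5n^4 + 24n^3 + 30n^2 - 8n - 2


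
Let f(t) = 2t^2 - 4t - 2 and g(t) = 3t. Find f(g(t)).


Substitute g(t) into f:
f(g(t)) = 2*(3t)^2 + (-4)*(3t) + (-2)
(3t)^2 = 9t^2
Expand and combine: 18t^2 - 12t - 2


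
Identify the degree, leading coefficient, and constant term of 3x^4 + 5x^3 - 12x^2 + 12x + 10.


Highest power of x is 4, with coefficient 3. Constant term is 10.
Degree = 4, leading coefficient = 3, constant term = 10


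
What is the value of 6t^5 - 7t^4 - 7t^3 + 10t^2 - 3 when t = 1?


Using direct substitution:
  6 * (1)^5 = 6
  -7 * (1)^4 = -7
  -7 * (1)^3 = -7
  10 * (1)^2 = 10
  0 * (1)^1 = 0
  constant: -3
Sum = 6 - 7 - 7 + 10 + 0 - 3 = -1


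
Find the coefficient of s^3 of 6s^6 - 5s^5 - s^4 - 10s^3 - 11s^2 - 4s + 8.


Read off the coefficient of s^3: -10


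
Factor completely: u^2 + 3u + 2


Roots satisfy r1 + r2 = -b/a = -3 and r1*r2 = c/a = 2.
So r1 = -1, r2 = -2.
u^2 + 3u + 2 = (u - r1)(u - r2) = (u + 1)(u + 2)


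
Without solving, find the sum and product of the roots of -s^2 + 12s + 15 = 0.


For as^2+bs+c=0: sum = -b/a, product = c/a.
a=-1, b=12, c=15
Sum = -(12)/-1 = 12
Product = (15)/-1 = -15


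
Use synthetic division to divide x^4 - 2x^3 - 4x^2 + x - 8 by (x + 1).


Synthetic division with c = -1. Coefficients: 1, -2, -4, 1, -8
Bring down 1.
  1 * -1 = -1; -1 - 2 = -3
  -3 * -1 = 3; 3 - 4 = -1
  -1 * -1 = 1; 1 + 1 = 2
  2 * -1 = -2; -2 - 8 = -10
Quotient: x^3 - 3x^2 - x + 2, Remainder: -10


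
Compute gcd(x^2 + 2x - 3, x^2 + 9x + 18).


Factor each:
  x^2 + 2x - 3 = (x + 3)(x - 1)
  x^2 + 9x + 18 = (x + 3)(x + 6)
Common monic factor: x + 3


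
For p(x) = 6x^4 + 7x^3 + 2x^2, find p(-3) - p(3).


p(-3) = 315
p(3) = 693
p(-3) - p(3) = 315 - 693 = -378


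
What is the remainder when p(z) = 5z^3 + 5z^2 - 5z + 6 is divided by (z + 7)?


By the Remainder Theorem, the remainder equals p(-7):
  5*(-7)^3 = -1715
  5*(-7)^2 = 245
  -5*(-7)^1 = 35
  constant: 6
Sum: -1715 + 245 + 35 + 6 = -1429


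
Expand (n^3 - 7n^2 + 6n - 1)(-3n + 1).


Distribute each term of the first polynomial:
  (n^3)(-3n + 1) = -3n^4 + n^3
  (-7n^2)(-3n + 1) = 21n^3 - 7n^2
  (6n)(-3n + 1) = -18n^2 + 6n
  (-1)(-3n + 1) = 3n - 1
Sum: -3n^4 + 22n^3 - 25n^2 + 9n - 1


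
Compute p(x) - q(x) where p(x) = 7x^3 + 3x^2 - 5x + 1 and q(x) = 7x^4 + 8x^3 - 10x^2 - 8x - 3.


Distribute the minus sign:
  (7x^3 + 3x^2 - 5x + 1)
- (7x^4 + 8x^3 - 10x^2 - 8x - 3)
Negate second polynomial: -7x^4 - 8x^3 + 10x^2 + 8x + 3
Add: -7x^4 - x^3 + 13x^2 + 3x + 4


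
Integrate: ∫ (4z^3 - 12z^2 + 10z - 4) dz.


Reverse power rule on each term:
  ∫ 4z^3 dz = z^4
  ∫ -12z^2 dz = -4z^3
  ∫ 10z dz = 5z^2
  ∫ -4 dz = -4z
F(z) = z^4 - 4z^3 + 5z^2 - 4z + C


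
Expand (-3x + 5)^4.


Expand (-3x + 5)^4 by repeated multiplication:
  (-3x + 5)^2 = 9x^2 - 30x + 25
  (-3x + 5)^3 = -27x^3 + 135x^2 - 225x + 125
= 81x^4 - 540x^3 + 1350x^2 - 1500x + 625


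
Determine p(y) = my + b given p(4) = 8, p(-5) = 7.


p(y) = my + b. Using p(4)=8, p(-5)=7:
m = (8 - 7)/(4 + 5) = 1/9 = 1/9
b = 8 - m*(4) = 8 - 4/9 = 68/9
p(y) = (1/9)y + (68/9)


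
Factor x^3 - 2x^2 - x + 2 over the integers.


Try integer roots (divisors of 2). x=-1: p(-1)=0.
Divide out (x + 1): quotient is x^2 - 3x + 2.
Factor the quadratic: (x - 2)(x - 1)
Result: (x + 1)(x - 2)(x - 1)


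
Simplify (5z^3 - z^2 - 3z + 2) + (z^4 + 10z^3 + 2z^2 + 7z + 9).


Align terms by degree and add:
  5z^3 - z^2 - 3z + 2
+ z^4 + 10z^3 + 2z^2 + 7z + 9
= z^4 + 15z^3 + z^2 + 4z + 11


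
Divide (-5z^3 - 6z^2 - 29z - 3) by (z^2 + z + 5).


(-5z^3 - 6z^2 - 29z - 3) / (z^2 + z + 5)
Step 1: -5z * (z^2 + z + 5) = -5z^3 - 5z^2 - 25z; subtract.
Step 2: -1 * (z^2 + z + 5) = -z^2 - z - 5; subtract.
Quotient: -5z - 1, Remainder: -3z + 2


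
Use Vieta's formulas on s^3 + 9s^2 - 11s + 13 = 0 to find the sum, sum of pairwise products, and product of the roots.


Monic cubic s^3+bs^2+cs+d=0: sum=-b, pairwise sum=c, product=-d.
b=9, c=-11, d=13
r1+r2+r3 = -9
r1r2+r1r3+r2r3 = -11
r1r2r3 = -13


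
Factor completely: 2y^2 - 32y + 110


Roots satisfy r1 + r2 = -b/a = 16 and r1*r2 = c/a = 55.
So r1 = 5, r2 = 11.
2y^2 - 32y + 110 = 2(y - r1)(y - r2) = 2(y - 5)(y - 11)


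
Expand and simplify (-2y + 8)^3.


Expand (-2y + 8)^3 by repeated multiplication:
  (-2y + 8)^2 = 4y^2 - 32y + 64
= -8y^3 + 96y^2 - 384y + 512


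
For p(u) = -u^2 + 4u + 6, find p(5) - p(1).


p(5) = 1
p(1) = 9
p(5) - p(1) = 1 - 9 = -8


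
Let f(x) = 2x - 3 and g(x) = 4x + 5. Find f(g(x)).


Substitute g(x) into f:
f(g(x)) = 2*(4x + 5) + (-3)
Expand and combine: 8x + 7


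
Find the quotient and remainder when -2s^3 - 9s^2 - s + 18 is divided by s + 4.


(-2s^3 - 9s^2 - s + 18) / (s + 4)
Step 1: -2s^2 * (s + 4) = -2s^3 - 8s^2; subtract.
Step 2: -s * (s + 4) = -s^2 - 4s; subtract.
Step 3: 3 * (s + 4) = 3s + 12; subtract.
Quotient: -2s^2 - s + 3, Remainder: 6


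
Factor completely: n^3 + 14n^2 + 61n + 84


Try integer roots (divisors of 84). n=-7: p(-7)=0.
Divide out (n + 7): quotient is n^2 + 7n + 12.
Factor the quadratic: (n + 4)(n + 3)
Result: (n + 7)(n + 4)(n + 3)


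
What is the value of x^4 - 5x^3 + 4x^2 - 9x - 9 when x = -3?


Using direct substitution:
  1 * (-3)^4 = 81
  -5 * (-3)^3 = 135
  4 * (-3)^2 = 36
  -9 * (-3)^1 = 27
  constant: -9
Sum = 81 + 135 + 36 + 27 - 9 = 270


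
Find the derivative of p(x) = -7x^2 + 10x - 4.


Apply the power rule term by term:
  d/dx(-7x^2) = -14x
  d/dx(10x) = 10
  d/dx(-4) = 0
p'(x) = -14x + 10


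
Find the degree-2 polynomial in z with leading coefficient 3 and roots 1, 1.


p(z) = 3(z - 1)(z - 1)
Expand: 3z^2 - 6z + 3


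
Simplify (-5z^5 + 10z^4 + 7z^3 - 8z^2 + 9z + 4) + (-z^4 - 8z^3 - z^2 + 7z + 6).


Align terms by degree and add:
  -5z^5 + 10z^4 + 7z^3 - 8z^2 + 9z + 4
  -z^4 - 8z^3 - z^2 + 7z + 6
= -5z^5 + 9z^4 - z^3 - 9z^2 + 16z + 10


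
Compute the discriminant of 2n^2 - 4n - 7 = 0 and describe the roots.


D = b^2 - 4ac = (-4)^2 - 4(2)(-7) = 16 + 56 = 72
Since D > 0: two distinct irrational roots


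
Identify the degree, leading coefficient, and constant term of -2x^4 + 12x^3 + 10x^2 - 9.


Highest power of x is 4, with coefficient -2. Constant term is -9.
Degree = 4, leading coefficient = -2, constant term = -9


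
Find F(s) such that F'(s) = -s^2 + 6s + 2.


Reverse power rule on each term:
  ∫ -s^2 ds = -(1/3)s^3
  ∫ 6s ds = 3s^2
  ∫ 2 ds = 2s
F(s) = -(1/3)s^3 + 3s^2 + 2s + C


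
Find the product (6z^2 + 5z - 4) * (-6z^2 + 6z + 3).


Distribute each term of the first polynomial:
  (6z^2)(-6z^2 + 6z + 3) = -36z^4 + 36z^3 + 18z^2
  (5z)(-6z^2 + 6z + 3) = -30z^3 + 30z^2 + 15z
  (-4)(-6z^2 + 6z + 3) = 24z^2 - 24z - 12
Sum: -36z^4 + 6z^3 + 72z^2 - 9z - 12


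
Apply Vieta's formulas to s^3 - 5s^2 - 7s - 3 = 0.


Monic cubic s^3+bs^2+cs+d=0: sum=-b, pairwise sum=c, product=-d.
b=-5, c=-7, d=-3
r1+r2+r3 = 5
r1r2+r1r3+r2r3 = -7
r1r2r3 = 3


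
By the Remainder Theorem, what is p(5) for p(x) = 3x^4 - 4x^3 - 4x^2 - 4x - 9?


By the Remainder Theorem, the remainder equals p(5):
  3*(5)^4 = 1875
  -4*(5)^3 = -500
  -4*(5)^2 = -100
  -4*(5)^1 = -20
  constant: -9
Sum: 1875 - 500 - 100 - 20 - 9 = 1246


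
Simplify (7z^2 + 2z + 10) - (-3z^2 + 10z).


Distribute the minus sign:
  (7z^2 + 2z + 10)
- (-3z^2 + 10z)
Negate second polynomial: 3z^2 - 10z
Add: 10z^2 - 8z + 10


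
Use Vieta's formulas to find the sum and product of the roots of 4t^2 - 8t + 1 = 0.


For at^2+bt+c=0: sum = -b/a, product = c/a.
a=4, b=-8, c=1
Sum = -(-8)/4 = 2
Product = (1)/4 = 1/4


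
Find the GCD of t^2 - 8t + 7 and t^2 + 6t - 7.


Factor each:
  t^2 - 8t + 7 = (t - 1)(t - 7)
  t^2 + 6t - 7 = (t - 1)(t + 7)
Common monic factor: t - 1


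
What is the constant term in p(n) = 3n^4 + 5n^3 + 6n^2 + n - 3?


Read off the constant term: -3


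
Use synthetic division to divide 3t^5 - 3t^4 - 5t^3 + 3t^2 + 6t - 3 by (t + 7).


Synthetic division with c = -7. Coefficients: 3, -3, -5, 3, 6, -3
Bring down 3.
  3 * -7 = -21; -21 - 3 = -24
  -24 * -7 = 168; 168 - 5 = 163
  163 * -7 = -1141; -1141 + 3 = -1138
  -1138 * -7 = 7966; 7966 + 6 = 7972
  7972 * -7 = -55804; -55804 - 3 = -55807
Quotient: 3t^4 - 24t^3 + 163t^2 - 1138t + 7972, Remainder: -55807


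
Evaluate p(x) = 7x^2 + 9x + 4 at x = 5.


Using direct substitution:
  7 * (5)^2 = 175
  9 * (5)^1 = 45
  constant: 4
Sum = 175 + 45 + 4 = 224


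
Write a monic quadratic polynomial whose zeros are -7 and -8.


p(y) = (y + 7)(y + 8)
Expand: y^2 + 15y + 56


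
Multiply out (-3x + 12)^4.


Expand (-3x + 12)^4 by repeated multiplication:
  (-3x + 12)^2 = 9x^2 - 72x + 144
  (-3x + 12)^3 = -27x^3 + 324x^2 - 1296x + 1728
= 81x^4 - 1296x^3 + 7776x^2 - 20736x + 20736


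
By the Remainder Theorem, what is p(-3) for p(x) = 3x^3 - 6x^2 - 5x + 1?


By the Remainder Theorem, the remainder equals p(-3):
  3*(-3)^3 = -81
  -6*(-3)^2 = -54
  -5*(-3)^1 = 15
  constant: 1
Sum: -81 - 54 + 15 + 1 = -119


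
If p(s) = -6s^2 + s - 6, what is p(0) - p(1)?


p(0) = -6
p(1) = -11
p(0) - p(1) = -6 + 11 = 5


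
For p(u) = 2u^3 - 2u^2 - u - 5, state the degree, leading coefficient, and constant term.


Highest power of u is 3, with coefficient 2. Constant term is -5.
Degree = 3, leading coefficient = 2, constant term = -5


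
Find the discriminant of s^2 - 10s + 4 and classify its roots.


D = b^2 - 4ac = (-10)^2 - 4(1)(4) = 100 - 16 = 84
Since D > 0: two distinct irrational roots


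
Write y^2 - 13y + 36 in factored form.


Roots satisfy r1 + r2 = -b/a = 13 and r1*r2 = c/a = 36.
So r1 = 4, r2 = 9.
y^2 - 13y + 36 = (y - r1)(y - r2) = (y - 4)(y - 9)


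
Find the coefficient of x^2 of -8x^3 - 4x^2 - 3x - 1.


Read off the coefficient of x^2: -4


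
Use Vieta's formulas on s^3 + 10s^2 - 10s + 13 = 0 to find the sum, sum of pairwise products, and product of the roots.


Monic cubic s^3+bs^2+cs+d=0: sum=-b, pairwise sum=c, product=-d.
b=10, c=-10, d=13
r1+r2+r3 = -10
r1r2+r1r3+r2r3 = -10
r1r2r3 = -13


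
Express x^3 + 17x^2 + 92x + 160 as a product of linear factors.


Try integer roots (divisors of 160). x=-8: p(-8)=0.
Divide out (x + 8): quotient is x^2 + 9x + 20.
Factor the quadratic: (x + 5)(x + 4)
Result: (x + 8)(x + 5)(x + 4)


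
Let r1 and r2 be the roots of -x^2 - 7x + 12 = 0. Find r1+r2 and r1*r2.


For ax^2+bx+c=0: sum = -b/a, product = c/a.
a=-1, b=-7, c=12
Sum = -(-7)/-1 = -7
Product = (12)/-1 = -12


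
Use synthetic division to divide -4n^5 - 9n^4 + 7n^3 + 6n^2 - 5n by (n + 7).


Synthetic division with c = -7. Coefficients: -4, -9, 7, 6, -5, 0
Bring down -4.
  -4 * -7 = 28; 28 - 9 = 19
  19 * -7 = -133; -133 + 7 = -126
  -126 * -7 = 882; 882 + 6 = 888
  888 * -7 = -6216; -6216 - 5 = -6221
  -6221 * -7 = 43547; 43547 + 0 = 43547
Quotient: -4n^4 + 19n^3 - 126n^2 + 888n - 6221, Remainder: 43547


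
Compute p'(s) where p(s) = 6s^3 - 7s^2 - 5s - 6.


Apply the power rule term by term:
  d/ds(6s^3) = 18s^2
  d/ds(-7s^2) = -14s
  d/ds(-5s) = -5
  d/ds(-6) = 0
p'(s) = 18s^2 - 14s - 5


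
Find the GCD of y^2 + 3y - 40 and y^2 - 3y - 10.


Factor each:
  y^2 + 3y - 40 = (y - 5)(y + 8)
  y^2 - 3y - 10 = (y - 5)(y + 2)
Common monic factor: y - 5


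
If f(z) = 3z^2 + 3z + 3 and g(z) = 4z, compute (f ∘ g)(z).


Substitute g(z) into f:
f(g(z)) = 3*(4z)^2 + 3*(4z) + 3
(4z)^2 = 16z^2
Expand and combine: 48z^2 + 12z + 3


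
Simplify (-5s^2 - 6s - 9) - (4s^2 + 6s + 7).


Distribute the minus sign:
  (-5s^2 - 6s - 9)
- (4s^2 + 6s + 7)
Negate second polynomial: -4s^2 - 6s - 7
Add: -9s^2 - 12s - 16


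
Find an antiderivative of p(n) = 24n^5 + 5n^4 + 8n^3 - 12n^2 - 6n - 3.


Reverse power rule on each term:
  ∫ 24n^5 dn = 4n^6
  ∫ 5n^4 dn = n^5
  ∫ 8n^3 dn = 2n^4
  ∫ -12n^2 dn = -4n^3
  ∫ -6n dn = -3n^2
  ∫ -3 dn = -3n
F(n) = 4n^6 + n^5 + 2n^4 - 4n^3 - 3n^2 - 3n + C


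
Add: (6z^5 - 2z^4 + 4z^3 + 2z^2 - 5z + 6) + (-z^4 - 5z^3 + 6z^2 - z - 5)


Align terms by degree and add:
  6z^5 - 2z^4 + 4z^3 + 2z^2 - 5z + 6
  -z^4 - 5z^3 + 6z^2 - z - 5
= 6z^5 - 3z^4 - z^3 + 8z^2 - 6z + 1


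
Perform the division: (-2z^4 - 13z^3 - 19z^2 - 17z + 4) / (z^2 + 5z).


(-2z^4 - 13z^3 - 19z^2 - 17z + 4) / (z^2 + 5z)
Step 1: -2z^2 * (z^2 + 5z) = -2z^4 - 10z^3; subtract.
Step 2: -3z * (z^2 + 5z) = -3z^3 - 15z^2; subtract.
Step 3: -4 * (z^2 + 5z) = -4z^2 - 20z; subtract.
Quotient: -2z^2 - 3z - 4, Remainder: 3z + 4


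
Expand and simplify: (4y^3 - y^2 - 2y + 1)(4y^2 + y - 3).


Distribute each term of the first polynomial:
  (4y^3)(4y^2 + y - 3) = 16y^5 + 4y^4 - 12y^3
  (-y^2)(4y^2 + y - 3) = -4y^4 - y^3 + 3y^2
  (-2y)(4y^2 + y - 3) = -8y^3 - 2y^2 + 6y
  (1)(4y^2 + y - 3) = 4y^2 + y - 3
Sum: 16y^5 - 21y^3 + 5y^2 + 7y - 3


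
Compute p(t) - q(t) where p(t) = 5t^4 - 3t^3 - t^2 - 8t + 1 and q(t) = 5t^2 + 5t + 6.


Distribute the minus sign:
  (5t^4 - 3t^3 - t^2 - 8t + 1)
- (5t^2 + 5t + 6)
Negate second polynomial: -5t^2 - 5t - 6
Add: 5t^4 - 3t^3 - 6t^2 - 13t - 5


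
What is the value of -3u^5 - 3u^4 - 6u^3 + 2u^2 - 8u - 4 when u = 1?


Using direct substitution:
  -3 * (1)^5 = -3
  -3 * (1)^4 = -3
  -6 * (1)^3 = -6
  2 * (1)^2 = 2
  -8 * (1)^1 = -8
  constant: -4
Sum = -3 - 3 - 6 + 2 - 8 - 4 = -22


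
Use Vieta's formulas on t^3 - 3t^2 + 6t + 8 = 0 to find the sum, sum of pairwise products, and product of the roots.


Monic cubic t^3+bt^2+ct+d=0: sum=-b, pairwise sum=c, product=-d.
b=-3, c=6, d=8
r1+r2+r3 = 3
r1r2+r1r3+r2r3 = 6
r1r2r3 = -8


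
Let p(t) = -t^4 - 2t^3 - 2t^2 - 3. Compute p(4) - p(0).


p(4) = -419
p(0) = -3
p(4) - p(0) = -419 + 3 = -416


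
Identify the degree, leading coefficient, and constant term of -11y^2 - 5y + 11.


Highest power of y is 2, with coefficient -11. Constant term is 11.
Degree = 2, leading coefficient = -11, constant term = 11


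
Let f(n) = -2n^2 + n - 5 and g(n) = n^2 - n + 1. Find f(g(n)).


Substitute g(n) into f:
f(g(n)) = -2*(n^2 - n + 1)^2 + 1*(n^2 - n + 1) + (-5)
(n^2 - n + 1)^2 = n^4 - 2n^3 + 3n^2 - 2n + 1
Expand and combine: -2n^4 + 4n^3 - 5n^2 + 3n - 6


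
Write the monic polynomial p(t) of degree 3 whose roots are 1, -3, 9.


p(t) = (t - 1)(t + 3)(t - 9)
Expand: t^3 - 7t^2 - 21t + 27


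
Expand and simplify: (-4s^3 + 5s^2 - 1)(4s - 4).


Distribute each term of the first polynomial:
  (-4s^3)(4s - 4) = -16s^4 + 16s^3
  (5s^2)(4s - 4) = 20s^3 - 20s^2
  (-1)(4s - 4) = -4s + 4
Sum: -16s^4 + 36s^3 - 20s^2 - 4s + 4


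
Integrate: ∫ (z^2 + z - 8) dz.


Reverse power rule on each term:
  ∫ z^2 dz = (1/3)z^3
  ∫ z dz = (1/2)z^2
  ∫ -8 dz = -8z
F(z) = (1/3)z^3 + (1/2)z^2 - 8z + C


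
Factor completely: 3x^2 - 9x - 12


Roots satisfy r1 + r2 = -b/a = 3 and r1*r2 = c/a = -4.
So r1 = -1, r2 = 4.
3x^2 - 9x - 12 = 3(x - r1)(x - r2) = 3(x + 1)(x - 4)


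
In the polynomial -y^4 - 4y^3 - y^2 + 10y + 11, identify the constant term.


Read off the constant term: 11


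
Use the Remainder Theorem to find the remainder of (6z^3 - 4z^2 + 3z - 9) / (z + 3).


By the Remainder Theorem, the remainder equals p(-3):
  6*(-3)^3 = -162
  -4*(-3)^2 = -36
  3*(-3)^1 = -9
  constant: -9
Sum: -162 - 36 - 9 - 9 = -216


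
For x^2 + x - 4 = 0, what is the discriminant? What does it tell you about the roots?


D = b^2 - 4ac = (1)^2 - 4(1)(-4) = 1 + 16 = 17
Since D > 0: two distinct irrational roots


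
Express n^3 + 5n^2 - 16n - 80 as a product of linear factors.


Try integer roots (divisors of -80). n=-5: p(-5)=0.
Divide out (n + 5): quotient is n^2 - 16.
Factor the quadratic: (n - 4)(n + 4)
Result: (n + 5)(n - 4)(n + 4)


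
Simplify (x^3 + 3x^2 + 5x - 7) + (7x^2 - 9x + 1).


Align terms by degree and add:
  x^3 + 3x^2 + 5x - 7
+ 7x^2 - 9x + 1
= x^3 + 10x^2 - 4x - 6


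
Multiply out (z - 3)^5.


Expand (z - 3)^5 by repeated multiplication:
  (z - 3)^2 = z^2 - 6z + 9
  (z - 3)^3 = z^3 - 9z^2 + 27z - 27
  (z - 3)^4 = z^4 - 12z^3 + 54z^2 - 108z + 81
= z^5 - 15z^4 + 90z^3 - 270z^2 + 405z - 243


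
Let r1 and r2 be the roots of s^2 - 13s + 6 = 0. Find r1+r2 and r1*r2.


For as^2+bs+c=0: sum = -b/a, product = c/a.
a=1, b=-13, c=6
Sum = -(-13)/1 = 13
Product = (6)/1 = 6


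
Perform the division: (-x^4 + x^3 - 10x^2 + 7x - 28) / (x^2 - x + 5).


(-x^4 + x^3 - 10x^2 + 7x - 28) / (x^2 - x + 5)
Step 1: -x^2 * (x^2 - x + 5) = -x^4 + x^3 - 5x^2; subtract.
Step 2: 0 * (x^2 - x + 5) = 0; subtract.
Step 3: -5 * (x^2 - x + 5) = -5x^2 + 5x - 25; subtract.
Quotient: -x^2 - 5, Remainder: 2x - 3


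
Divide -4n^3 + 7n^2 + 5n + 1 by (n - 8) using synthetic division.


Synthetic division with c = 8. Coefficients: -4, 7, 5, 1
Bring down -4.
  -4 * 8 = -32; -32 + 7 = -25
  -25 * 8 = -200; -200 + 5 = -195
  -195 * 8 = -1560; -1560 + 1 = -1559
Quotient: -4n^2 - 25n - 195, Remainder: -1559


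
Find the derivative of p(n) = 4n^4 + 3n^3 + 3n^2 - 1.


Apply the power rule term by term:
  d/dn(4n^4) = 16n^3
  d/dn(3n^3) = 9n^2
  d/dn(3n^2) = 6n
  d/dn(-1) = 0
p'(n) = 16n^3 + 9n^2 + 6n


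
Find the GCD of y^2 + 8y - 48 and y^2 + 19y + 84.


Factor each:
  y^2 + 8y - 48 = (y + 12)(y - 4)
  y^2 + 19y + 84 = (y + 12)(y + 7)
Common monic factor: y + 12


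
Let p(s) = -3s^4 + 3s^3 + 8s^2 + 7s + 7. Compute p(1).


Using direct substitution:
  -3 * (1)^4 = -3
  3 * (1)^3 = 3
  8 * (1)^2 = 8
  7 * (1)^1 = 7
  constant: 7
Sum = -3 + 3 + 8 + 7 + 7 = 22


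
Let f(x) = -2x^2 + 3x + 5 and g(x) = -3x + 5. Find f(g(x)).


Substitute g(x) into f:
f(g(x)) = -2*(-3x + 5)^2 + 3*(-3x + 5) + 5
(-3x + 5)^2 = 9x^2 - 30x + 25
Expand and combine: -18x^2 + 51x - 30


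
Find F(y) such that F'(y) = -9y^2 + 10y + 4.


Reverse power rule on each term:
  ∫ -9y^2 dy = -3y^3
  ∫ 10y dy = 5y^2
  ∫ 4 dy = 4y
F(y) = -3y^3 + 5y^2 + 4y + C


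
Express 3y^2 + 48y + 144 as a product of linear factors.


Roots satisfy r1 + r2 = -b/a = -16 and r1*r2 = c/a = 48.
So r1 = -4, r2 = -12.
3y^2 + 48y + 144 = 3(y - r1)(y - r2) = 3(y + 4)(y + 12)


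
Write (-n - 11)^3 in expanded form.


Expand (-n - 11)^3 by repeated multiplication:
  (-n - 11)^2 = n^2 + 22n + 121
= -n^3 - 33n^2 - 363n - 1331


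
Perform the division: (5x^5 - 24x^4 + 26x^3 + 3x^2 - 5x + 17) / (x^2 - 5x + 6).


(5x^5 - 24x^4 + 26x^3 + 3x^2 - 5x + 17) / (x^2 - 5x + 6)
Step 1: 5x^3 * (x^2 - 5x + 6) = 5x^5 - 25x^4 + 30x^3; subtract.
Step 2: x^2 * (x^2 - 5x + 6) = x^4 - 5x^3 + 6x^2; subtract.
Step 3: x * (x^2 - 5x + 6) = x^3 - 5x^2 + 6x; subtract.
Step 4: 2 * (x^2 - 5x + 6) = 2x^2 - 10x + 12; subtract.
Quotient: 5x^3 + x^2 + x + 2, Remainder: -x + 5


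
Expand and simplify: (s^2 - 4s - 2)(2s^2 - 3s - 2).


Distribute each term of the first polynomial:
  (s^2)(2s^2 - 3s - 2) = 2s^4 - 3s^3 - 2s^2
  (-4s)(2s^2 - 3s - 2) = -8s^3 + 12s^2 + 8s
  (-2)(2s^2 - 3s - 2) = -4s^2 + 6s + 4
Sum: 2s^4 - 11s^3 + 6s^2 + 14s + 4
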